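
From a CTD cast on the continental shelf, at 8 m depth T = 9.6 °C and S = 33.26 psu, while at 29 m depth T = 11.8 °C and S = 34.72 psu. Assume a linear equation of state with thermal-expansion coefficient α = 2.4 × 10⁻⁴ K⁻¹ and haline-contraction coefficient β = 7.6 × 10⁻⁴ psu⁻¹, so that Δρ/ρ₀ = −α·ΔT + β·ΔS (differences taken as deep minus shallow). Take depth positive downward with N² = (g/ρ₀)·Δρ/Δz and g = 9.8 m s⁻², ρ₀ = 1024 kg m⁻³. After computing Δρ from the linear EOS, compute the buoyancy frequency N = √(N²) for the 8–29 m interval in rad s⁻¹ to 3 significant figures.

ΔT = +2.2 K, ΔS = +1.46 psu (deep − shallow).
Δρ/ρ₀ = −αΔT + βΔS = -5.28 × 10⁻⁴ + 1.1096 × 10⁻³ = 5.816 × 10⁻⁴, so Δρ ≈ 0.5956 kg m⁻³.
N² = (g/ρ₀)·Δρ/Δz = g·(Δρ/ρ₀)/Δz = 9.8 × 5.816 × 10⁻⁴ / 21 = 2.7141 × 10⁻⁴ s⁻².
N = √(2.7141 × 10⁻⁴) = 0.016475 rad s⁻¹ ≈ 0.0165 rad s⁻¹.

0.0165 rad s⁻¹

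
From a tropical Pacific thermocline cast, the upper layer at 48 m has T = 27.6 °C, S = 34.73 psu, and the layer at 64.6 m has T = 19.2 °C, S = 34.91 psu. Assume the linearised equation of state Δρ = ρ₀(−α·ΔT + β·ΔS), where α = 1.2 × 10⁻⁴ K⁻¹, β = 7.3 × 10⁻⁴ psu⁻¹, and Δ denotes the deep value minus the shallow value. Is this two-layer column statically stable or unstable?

stable

ΔT = 19.2 − 27.6 = -8.4 K and ΔS = 34.91 − 34.73 = +0.18 psu (deep − shallow).
−αΔT = 1.008 × 10⁻³; βΔS = 1.314 × 10⁻⁴; sum Δρ/ρ₀ = 1.1394 × 10⁻³.
Δρ/ρ₀ > 0, so Δρ > 0: deeper water is denser → statically stable.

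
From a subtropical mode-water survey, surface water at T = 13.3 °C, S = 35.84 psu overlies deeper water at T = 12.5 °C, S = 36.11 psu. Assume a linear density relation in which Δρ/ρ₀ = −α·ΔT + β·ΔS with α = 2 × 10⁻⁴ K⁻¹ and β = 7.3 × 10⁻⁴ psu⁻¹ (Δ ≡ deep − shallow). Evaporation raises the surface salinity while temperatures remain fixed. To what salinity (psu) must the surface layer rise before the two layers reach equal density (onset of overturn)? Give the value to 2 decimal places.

36.33 psu

Neutral buoyancy requires −α(T_deep − T_surf) + β(S_deep − S_surf′) = 0.
S_surf′ = S_deep − (α/β)·ΔT = 36.11 − (2 × 10⁻⁴/7.3 × 10⁻⁴)·(-0.8) = 36.3292 psu.
Increase required: 36.3292 − 35.84 = 0.4892 psu.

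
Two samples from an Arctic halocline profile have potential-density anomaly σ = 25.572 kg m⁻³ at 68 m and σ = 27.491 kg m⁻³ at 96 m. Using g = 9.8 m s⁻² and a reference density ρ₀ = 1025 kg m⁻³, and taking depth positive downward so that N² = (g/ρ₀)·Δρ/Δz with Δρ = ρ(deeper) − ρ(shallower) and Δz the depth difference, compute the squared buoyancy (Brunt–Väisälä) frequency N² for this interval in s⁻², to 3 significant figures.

Δρ = 1027.491 − 1025.572 = 1.919 kg m⁻³ over Δz = 96 − 68 = 28 m.
N² = (9.8/1025) × (1.919/28) = 6.5527 × 10⁻⁴ s⁻² ≈ 6.55 × 10⁻⁴ s⁻².

6.55 × 10⁻⁴ s⁻²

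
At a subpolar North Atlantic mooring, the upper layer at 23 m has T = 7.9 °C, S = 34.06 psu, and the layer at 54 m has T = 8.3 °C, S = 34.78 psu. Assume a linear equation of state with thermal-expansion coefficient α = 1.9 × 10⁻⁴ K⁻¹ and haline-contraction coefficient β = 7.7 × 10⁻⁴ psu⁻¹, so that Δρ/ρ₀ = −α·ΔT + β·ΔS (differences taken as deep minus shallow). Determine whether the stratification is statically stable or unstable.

stable

ΔT = 8.3 − 7.9 = +0.4 K and ΔS = 34.78 − 34.06 = +0.72 psu (deep − shallow).
−αΔT = -7.60 × 10⁻⁵; βΔS = 5.544 × 10⁻⁴; sum Δρ/ρ₀ = 4.784 × 10⁻⁴.
Δρ/ρ₀ > 0, so Δρ > 0: deeper water is denser → statically stable.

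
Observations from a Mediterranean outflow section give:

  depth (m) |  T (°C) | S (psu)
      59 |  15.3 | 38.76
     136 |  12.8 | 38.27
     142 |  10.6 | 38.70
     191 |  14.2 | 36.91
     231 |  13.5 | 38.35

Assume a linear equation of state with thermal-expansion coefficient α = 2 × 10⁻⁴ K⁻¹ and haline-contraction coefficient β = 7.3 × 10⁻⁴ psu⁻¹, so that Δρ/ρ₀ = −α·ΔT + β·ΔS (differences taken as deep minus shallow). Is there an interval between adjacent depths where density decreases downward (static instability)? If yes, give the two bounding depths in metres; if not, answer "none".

142–191 m

Evaluate Δρ/ρ₀ = −αΔT + βΔS across each adjacent pair:
  59–136 m: −αΔT+βΔS = −(2 × 10⁻⁴)(-2.5)+(7.3 × 10⁻⁴)(-0.49) = 1.4 × 10⁻⁴ → stable
  136–142 m: −αΔT+βΔS = −(2 × 10⁻⁴)(-2.2)+(7.3 × 10⁻⁴)(+0.43) = 7.5 × 10⁻⁴ → stable
  142–191 m: −αΔT+βΔS = −(2 × 10⁻⁴)(+3.6)+(7.3 × 10⁻⁴)(-1.79) = -2.0 × 10⁻³ → UNSTABLE
  191–231 m: −αΔT+βΔS = −(2 × 10⁻⁴)(-0.7)+(7.3 × 10⁻⁴)(+1.44) = 1.2 × 10⁻³ → stable
The 142–191 m interval has Δρ < 0: lighter water underlies denser water.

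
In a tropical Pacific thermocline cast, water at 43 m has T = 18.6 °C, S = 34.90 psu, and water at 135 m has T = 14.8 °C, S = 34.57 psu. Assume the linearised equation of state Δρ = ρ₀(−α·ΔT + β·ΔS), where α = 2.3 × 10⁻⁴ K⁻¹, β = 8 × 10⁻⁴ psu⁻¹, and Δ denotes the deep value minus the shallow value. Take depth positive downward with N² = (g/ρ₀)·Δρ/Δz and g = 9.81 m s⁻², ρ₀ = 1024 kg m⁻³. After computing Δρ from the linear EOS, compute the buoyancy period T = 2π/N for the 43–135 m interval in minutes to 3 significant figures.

13.0 min

ΔT = -3.8 K, ΔS = -0.33 psu (deep − shallow).
Δρ/ρ₀ = −αΔT + βΔS = 8.74 × 10⁻⁴ − 2.64 × 10⁻⁴ = 6.10 × 10⁻⁴, so Δρ ≈ 0.6246 kg m⁻³.
N² = (g/ρ₀)·Δρ/Δz = g·(Δρ/ρ₀)/Δz = 9.81 × 6.10 × 10⁻⁴ / 92 = 6.5045 × 10⁻⁵ s⁻².
N = √(6.5045 × 10⁻⁵) = 8.0650 × 10⁻³ rad s⁻¹ → T = 2π/N = 779.07 s = 12.985 min ≈ 13.0 min.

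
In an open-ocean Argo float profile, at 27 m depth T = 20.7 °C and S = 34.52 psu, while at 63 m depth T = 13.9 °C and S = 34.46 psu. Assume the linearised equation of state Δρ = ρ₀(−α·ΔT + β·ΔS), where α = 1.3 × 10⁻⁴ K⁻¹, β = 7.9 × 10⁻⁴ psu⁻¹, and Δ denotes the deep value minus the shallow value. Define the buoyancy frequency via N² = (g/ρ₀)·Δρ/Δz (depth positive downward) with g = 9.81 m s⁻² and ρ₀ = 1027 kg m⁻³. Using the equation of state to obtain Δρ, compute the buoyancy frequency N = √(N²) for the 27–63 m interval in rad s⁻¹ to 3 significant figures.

ΔT = -6.8 K, ΔS = -0.06 psu (deep − shallow).
Δρ/ρ₀ = −αΔT + βΔS = 8.84 × 10⁻⁴ − 4.74 × 10⁻⁵ = 8.366 × 10⁻⁴, so Δρ ≈ 0.8592 kg m⁻³.
N² = (g/ρ₀)·Δρ/Δz = g·(Δρ/ρ₀)/Δz = 9.81 × 8.366 × 10⁻⁴ / 36 = 2.2797 × 10⁻⁴ s⁻².
N = √(2.2797 × 10⁻⁴) = 0.015099 rad s⁻¹ ≈ 0.0151 rad s⁻¹.

0.0151 rad s⁻¹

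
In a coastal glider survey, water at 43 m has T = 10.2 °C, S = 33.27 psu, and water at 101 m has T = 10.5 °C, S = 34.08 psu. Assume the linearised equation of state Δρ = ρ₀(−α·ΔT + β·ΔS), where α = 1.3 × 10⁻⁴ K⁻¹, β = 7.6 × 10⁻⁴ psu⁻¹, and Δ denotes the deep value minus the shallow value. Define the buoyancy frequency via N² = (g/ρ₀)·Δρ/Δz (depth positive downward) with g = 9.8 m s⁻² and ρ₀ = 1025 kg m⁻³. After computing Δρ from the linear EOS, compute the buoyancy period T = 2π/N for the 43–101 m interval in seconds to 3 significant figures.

637 s

ΔT = +0.3 K, ΔS = +0.81 psu (deep − shallow).
Δρ/ρ₀ = −αΔT + βΔS = -3.90 × 10⁻⁵ + 6.156 × 10⁻⁴ = 5.766 × 10⁻⁴, so Δρ ≈ 0.5910 kg m⁻³.
N² = (g/ρ₀)·Δρ/Δz = g·(Δρ/ρ₀)/Δz = 9.8 × 5.766 × 10⁻⁴ / 58 = 9.7426 × 10⁻⁵ s⁻².
N = √(9.7426 × 10⁻⁵) = 9.8705 × 10⁻³ rad s⁻¹ → T = 2π/N = 636.56 s ≈ 637 s.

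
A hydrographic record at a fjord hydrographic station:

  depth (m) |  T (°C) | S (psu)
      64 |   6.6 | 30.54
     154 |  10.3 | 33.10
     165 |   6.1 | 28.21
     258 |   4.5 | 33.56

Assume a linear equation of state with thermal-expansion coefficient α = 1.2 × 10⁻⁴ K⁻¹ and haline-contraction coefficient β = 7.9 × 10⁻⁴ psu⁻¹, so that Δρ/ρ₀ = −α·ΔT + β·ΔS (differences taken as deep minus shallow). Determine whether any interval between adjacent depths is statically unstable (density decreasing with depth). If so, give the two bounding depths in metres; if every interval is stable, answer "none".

154–165 m

Evaluate Δρ/ρ₀ = −αΔT + βΔS across each adjacent pair:
  64–154 m: −αΔT+βΔS = −(1.2 × 10⁻⁴)(+3.7)+(7.9 × 10⁻⁴)(+2.56) = 1.6 × 10⁻³ → stable
  154–165 m: −αΔT+βΔS = −(1.2 × 10⁻⁴)(-4.2)+(7.9 × 10⁻⁴)(-4.89) = -3.4 × 10⁻³ → UNSTABLE
  165–258 m: −αΔT+βΔS = −(1.2 × 10⁻⁴)(-1.6)+(7.9 × 10⁻⁴)(+5.35) = 4.4 × 10⁻³ → stable
The 154–165 m interval has Δρ < 0: lighter water underlies denser water.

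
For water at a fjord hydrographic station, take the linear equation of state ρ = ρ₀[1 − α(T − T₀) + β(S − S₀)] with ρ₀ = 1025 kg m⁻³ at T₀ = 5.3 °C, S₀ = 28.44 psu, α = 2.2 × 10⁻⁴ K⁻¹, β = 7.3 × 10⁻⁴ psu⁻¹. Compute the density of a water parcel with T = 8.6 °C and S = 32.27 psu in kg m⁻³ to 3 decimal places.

1027.122 kg m⁻³

T − T₀ = +3.3 K, S − S₀ = +3.83 psu.
Bracket = 1 − α·(+3.3) + β·(+3.83) = 1 + (2.0699 × 10⁻³) = 1.0020699.
ρ = 1025 × 1.0020699 = 1027.122 kg m⁻³.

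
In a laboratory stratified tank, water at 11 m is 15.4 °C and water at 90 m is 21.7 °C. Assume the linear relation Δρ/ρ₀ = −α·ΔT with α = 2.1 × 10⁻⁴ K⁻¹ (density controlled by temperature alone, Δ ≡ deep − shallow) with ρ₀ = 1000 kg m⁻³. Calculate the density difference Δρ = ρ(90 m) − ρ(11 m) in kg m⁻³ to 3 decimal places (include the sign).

ΔT = +6.3 K, Δρ/ρ₀ = −αΔT = -1.323 × 10⁻³.
Δρ = 1000 × (-1.323 × 10⁻³) = -1.323 kg m⁻³.
Negative Δρ: lighter below, statically unstable.

-1.323 kg m⁻³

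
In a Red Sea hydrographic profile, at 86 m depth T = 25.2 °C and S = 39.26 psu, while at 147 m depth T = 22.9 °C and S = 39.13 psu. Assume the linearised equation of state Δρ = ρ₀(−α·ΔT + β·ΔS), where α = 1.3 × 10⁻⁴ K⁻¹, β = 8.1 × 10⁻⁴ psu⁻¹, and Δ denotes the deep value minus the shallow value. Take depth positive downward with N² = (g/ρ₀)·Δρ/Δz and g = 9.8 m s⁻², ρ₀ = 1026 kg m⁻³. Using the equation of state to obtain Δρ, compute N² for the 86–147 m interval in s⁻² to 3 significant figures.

ΔT = -2.3 K, ΔS = -0.13 psu (deep − shallow).
Δρ/ρ₀ = −αΔT + βΔS = 2.99 × 10⁻⁴ − 1.053 × 10⁻⁴ = 1.937 × 10⁻⁴, so Δρ ≈ 0.1987 kg m⁻³.
N² = (g/ρ₀)·Δρ/Δz = g·(Δρ/ρ₀)/Δz = 9.8 × 1.937 × 10⁻⁴ / 61 = 3.1119 × 10⁻⁵ s⁻² ≈ 3.11 × 10⁻⁵ s⁻².

3.11 × 10⁻⁵ s⁻²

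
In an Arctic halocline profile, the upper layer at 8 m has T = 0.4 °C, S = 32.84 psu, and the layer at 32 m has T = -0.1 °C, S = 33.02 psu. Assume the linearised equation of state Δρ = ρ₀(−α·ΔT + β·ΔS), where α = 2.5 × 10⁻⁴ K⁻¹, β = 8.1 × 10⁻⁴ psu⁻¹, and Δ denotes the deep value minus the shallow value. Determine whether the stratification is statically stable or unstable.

stable

ΔT = -0.1 − 0.4 = -0.5 K and ΔS = 33.02 − 32.84 = +0.18 psu (deep − shallow).
−αΔT = 1.25 × 10⁻⁴; βΔS = 1.458 × 10⁻⁴; sum Δρ/ρ₀ = 2.708 × 10⁻⁴.
Δρ/ρ₀ > 0, so Δρ > 0: deeper water is denser → statically stable.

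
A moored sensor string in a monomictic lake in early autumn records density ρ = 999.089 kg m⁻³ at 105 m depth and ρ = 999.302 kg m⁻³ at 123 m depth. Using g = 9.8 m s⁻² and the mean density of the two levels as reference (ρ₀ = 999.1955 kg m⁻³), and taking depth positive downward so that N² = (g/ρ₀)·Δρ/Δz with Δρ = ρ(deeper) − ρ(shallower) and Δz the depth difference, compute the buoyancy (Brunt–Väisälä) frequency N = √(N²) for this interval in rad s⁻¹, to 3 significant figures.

Δρ = 999.302 − 999.089 = 0.213 kg m⁻³ over Δz = 123 − 105 = 18 m.
N² = (9.8/999.1955) × (0.213/18) = 1.1606 × 10⁻⁴ s⁻².
N = √(1.1606 × 10⁻⁴) = 0.010773 rad s⁻¹ ≈ 0.0108 rad s⁻¹.

0.0108 rad s⁻¹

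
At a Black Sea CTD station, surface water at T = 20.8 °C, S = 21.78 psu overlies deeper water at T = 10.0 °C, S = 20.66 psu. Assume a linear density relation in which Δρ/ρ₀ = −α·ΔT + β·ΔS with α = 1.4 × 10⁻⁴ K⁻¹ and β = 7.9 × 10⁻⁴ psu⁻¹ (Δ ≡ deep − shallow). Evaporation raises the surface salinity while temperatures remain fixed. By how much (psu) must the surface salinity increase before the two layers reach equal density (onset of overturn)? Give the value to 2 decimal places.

Neutral buoyancy requires −α(T_deep − T_surf) + β(S_deep − S_surf′) = 0.
S_surf′ = S_deep − (α/β)·ΔT = 20.66 − (1.4 × 10⁻⁴/7.9 × 10⁻⁴)·(-10.8) = 22.5739 psu.
Increase required: 22.5739 − 21.78 = 0.7939 psu.

0.79 psu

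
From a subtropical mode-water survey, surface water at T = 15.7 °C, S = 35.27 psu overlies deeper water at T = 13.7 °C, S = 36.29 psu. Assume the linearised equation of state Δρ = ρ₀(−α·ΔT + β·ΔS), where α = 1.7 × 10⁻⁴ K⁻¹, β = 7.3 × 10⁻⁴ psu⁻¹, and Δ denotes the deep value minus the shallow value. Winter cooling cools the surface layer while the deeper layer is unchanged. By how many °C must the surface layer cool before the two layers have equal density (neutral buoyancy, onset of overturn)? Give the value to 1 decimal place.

6.4 °C

Neutral buoyancy requires Δρ = 0, i.e. −α(T_deep − T_surf′) + β(S_deep − S_surf) = 0.
T_surf′ = T_deep − (β/α)·ΔS = 13.7 − (7.3 × 10⁻⁴/1.7 × 10⁻⁴)·(+1.02) = 9.320 °C.
Cooling required: 15.7 − (9.320) = 6.380 °C.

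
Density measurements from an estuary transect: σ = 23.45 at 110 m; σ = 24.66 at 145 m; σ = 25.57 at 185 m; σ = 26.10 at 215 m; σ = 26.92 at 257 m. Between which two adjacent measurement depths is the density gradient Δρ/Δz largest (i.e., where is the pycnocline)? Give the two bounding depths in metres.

Compute the density gradient over each adjacent pair:
  110–145 m: Δρ/Δz = 1.21/35 = 0.035 kg m⁻⁴
  145–185 m: Δρ/Δz = 0.91/40 = 0.023 kg m⁻⁴
  185–215 m: Δρ/Δz = 0.53/30 = 0.018 kg m⁻⁴
  215–257 m: Δρ/Δz = 0.82/42 = 0.020 kg m⁻⁴
The largest gradient is in the 110–145 m interval — the pycnocline.

110–145 m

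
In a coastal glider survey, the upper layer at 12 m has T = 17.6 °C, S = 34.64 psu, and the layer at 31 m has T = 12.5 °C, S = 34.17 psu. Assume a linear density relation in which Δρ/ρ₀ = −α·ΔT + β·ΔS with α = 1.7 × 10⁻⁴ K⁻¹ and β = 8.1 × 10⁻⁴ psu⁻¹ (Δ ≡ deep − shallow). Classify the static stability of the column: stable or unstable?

ΔT = 12.5 − 17.6 = -5.1 K and ΔS = 34.17 − 34.64 = -0.47 psu (deep − shallow).
−αΔT = 8.67 × 10⁻⁴; βΔS = -3.807 × 10⁻⁴; sum Δρ/ρ₀ = 4.863 × 10⁻⁴.
Δρ/ρ₀ > 0, so Δρ > 0: deeper water is denser → statically stable.

stable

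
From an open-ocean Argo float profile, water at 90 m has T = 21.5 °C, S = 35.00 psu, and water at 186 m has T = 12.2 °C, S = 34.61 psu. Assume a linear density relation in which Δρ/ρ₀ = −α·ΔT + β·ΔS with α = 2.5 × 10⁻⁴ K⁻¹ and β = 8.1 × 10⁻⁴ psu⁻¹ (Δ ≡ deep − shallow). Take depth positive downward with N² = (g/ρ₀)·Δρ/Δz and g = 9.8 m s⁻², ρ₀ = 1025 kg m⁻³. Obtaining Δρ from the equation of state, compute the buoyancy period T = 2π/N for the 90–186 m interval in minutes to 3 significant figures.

ΔT = -9.3 K, ΔS = -0.39 psu (deep − shallow).
Δρ/ρ₀ = −αΔT + βΔS = 2.325 × 10⁻³ − 3.159 × 10⁻⁴ = 2.0091 × 10⁻³, so Δρ ≈ 2.059 kg m⁻³.
N² = (g/ρ₀)·Δρ/Δz = g·(Δρ/ρ₀)/Δz = 9.8 × 2.0091 × 10⁻³ / 96 = 2.0510 × 10⁻⁴ s⁻².
N = √(2.0510 × 10⁻⁴) = 0.014321 rad s⁻¹ → T = 2π/N = 438.74 s = 7.3123 min ≈ 7.31 min.

7.31 min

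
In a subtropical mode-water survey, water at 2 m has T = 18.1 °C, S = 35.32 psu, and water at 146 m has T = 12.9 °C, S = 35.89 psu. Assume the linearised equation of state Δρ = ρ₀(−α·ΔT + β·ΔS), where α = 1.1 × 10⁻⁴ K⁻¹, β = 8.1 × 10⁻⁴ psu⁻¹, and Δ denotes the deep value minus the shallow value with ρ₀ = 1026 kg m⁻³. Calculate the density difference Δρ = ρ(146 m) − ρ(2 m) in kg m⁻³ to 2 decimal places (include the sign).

+1.06 kg m⁻³

ΔT = -5.2 K, ΔS = +0.57 psu (deep − shallow).
Δρ/ρ₀ = −(1.1 × 10⁻⁴)(-5.2) + (8.1 × 10⁻⁴)(+0.57) = 1.0337 × 10⁻³.
Δρ = 1026 × (1.0337 × 10⁻³) = +1.06 kg m⁻³.
Positive Δρ: denser below, stable.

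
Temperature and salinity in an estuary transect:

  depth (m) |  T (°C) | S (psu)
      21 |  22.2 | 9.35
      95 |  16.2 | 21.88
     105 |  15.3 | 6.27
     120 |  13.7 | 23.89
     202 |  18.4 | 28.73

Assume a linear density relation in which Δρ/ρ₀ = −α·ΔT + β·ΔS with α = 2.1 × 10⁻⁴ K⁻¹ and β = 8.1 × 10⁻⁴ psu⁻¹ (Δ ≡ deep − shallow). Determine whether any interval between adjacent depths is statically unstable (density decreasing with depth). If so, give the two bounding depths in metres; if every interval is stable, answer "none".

95–105 m

Evaluate Δρ/ρ₀ = −αΔT + βΔS across each adjacent pair:
  21–95 m: −αΔT+βΔS = −(2.1 × 10⁻⁴)(-6.0)+(8.1 × 10⁻⁴)(+12.53) = 0.011 → stable
  95–105 m: −αΔT+βΔS = −(2.1 × 10⁻⁴)(-0.9)+(8.1 × 10⁻⁴)(-15.61) = -0.012 → UNSTABLE
  105–120 m: −αΔT+βΔS = −(2.1 × 10⁻⁴)(-1.6)+(8.1 × 10⁻⁴)(+17.62) = 0.015 → stable
  120–202 m: −αΔT+βΔS = −(2.1 × 10⁻⁴)(+4.7)+(8.1 × 10⁻⁴)(+4.84) = 2.9 × 10⁻³ → stable
The 95–105 m interval has Δρ < 0: lighter water underlies denser water.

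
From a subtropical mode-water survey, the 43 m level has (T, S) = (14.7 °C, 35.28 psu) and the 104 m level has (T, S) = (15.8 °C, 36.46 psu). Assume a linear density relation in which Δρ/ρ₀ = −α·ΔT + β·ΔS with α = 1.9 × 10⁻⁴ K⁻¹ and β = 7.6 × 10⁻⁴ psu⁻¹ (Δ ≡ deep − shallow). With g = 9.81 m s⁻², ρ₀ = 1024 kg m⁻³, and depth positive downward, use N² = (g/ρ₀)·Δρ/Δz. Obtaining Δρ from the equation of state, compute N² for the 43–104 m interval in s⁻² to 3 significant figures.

ΔT = +1.1 K, ΔS = +1.18 psu (deep − shallow).
Δρ/ρ₀ = −αΔT + βΔS = -2.09 × 10⁻⁴ + 8.968 × 10⁻⁴ = 6.878 × 10⁻⁴, so Δρ ≈ 0.7043 kg m⁻³.
N² = (g/ρ₀)·Δρ/Δz = g·(Δρ/ρ₀)/Δz = 9.81 × 6.878 × 10⁻⁴ / 61 = 1.1061 × 10⁻⁴ s⁻² ≈ 1.11 × 10⁻⁴ s⁻².

1.11 × 10⁻⁴ s⁻²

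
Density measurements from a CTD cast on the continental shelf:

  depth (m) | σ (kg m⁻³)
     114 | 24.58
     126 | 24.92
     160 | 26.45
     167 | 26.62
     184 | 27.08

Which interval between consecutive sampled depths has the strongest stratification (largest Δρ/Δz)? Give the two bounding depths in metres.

126–160 m

Compute the density gradient over each adjacent pair:
  114–126 m: Δρ/Δz = 0.34/12 = 0.028 kg m⁻⁴
  126–160 m: Δρ/Δz = 1.53/34 = 0.045 kg m⁻⁴
  160–167 m: Δρ/Δz = 0.17/7 = 0.024 kg m⁻⁴
  167–184 m: Δρ/Δz = 0.46/17 = 0.027 kg m⁻⁴
The largest gradient is in the 126–160 m interval — the pycnocline.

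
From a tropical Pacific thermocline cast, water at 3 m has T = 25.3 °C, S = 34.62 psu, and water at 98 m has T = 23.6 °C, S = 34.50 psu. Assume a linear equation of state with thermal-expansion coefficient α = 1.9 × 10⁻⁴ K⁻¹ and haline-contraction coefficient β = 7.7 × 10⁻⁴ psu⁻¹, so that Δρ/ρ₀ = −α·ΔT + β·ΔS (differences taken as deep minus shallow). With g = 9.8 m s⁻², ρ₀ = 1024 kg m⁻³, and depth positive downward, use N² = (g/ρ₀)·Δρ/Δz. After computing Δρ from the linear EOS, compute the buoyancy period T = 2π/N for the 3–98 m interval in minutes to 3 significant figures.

ΔT = -1.7 K, ΔS = -0.12 psu (deep − shallow).
Δρ/ρ₀ = −αΔT + βΔS = 3.23 × 10⁻⁴ − 9.24 × 10⁻⁵ = 2.306 × 10⁻⁴, so Δρ ≈ 0.2361 kg m⁻³.
N² = (g/ρ₀)·Δρ/Δz = g·(Δρ/ρ₀)/Δz = 9.8 × 2.306 × 10⁻⁴ / 95 = 2.3788 × 10⁻⁵ s⁻².
N = √(2.3788 × 10⁻⁵) = 4.8773 × 10⁻³ rad s⁻¹ → T = 2π/N = 1.2883 × 10³ s = 21.472 min ≈ 21.5 min.

21.5 min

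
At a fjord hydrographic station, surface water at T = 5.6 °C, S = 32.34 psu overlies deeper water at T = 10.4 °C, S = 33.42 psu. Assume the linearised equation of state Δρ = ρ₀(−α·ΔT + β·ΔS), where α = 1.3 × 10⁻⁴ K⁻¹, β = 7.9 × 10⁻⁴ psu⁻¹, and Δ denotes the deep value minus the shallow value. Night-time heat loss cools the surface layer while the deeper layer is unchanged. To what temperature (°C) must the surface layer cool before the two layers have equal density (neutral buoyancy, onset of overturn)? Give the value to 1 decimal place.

Neutral buoyancy requires Δρ = 0, i.e. −α(T_deep − T_surf′) + β(S_deep − S_surf) = 0.
T_surf′ = T_deep − (β/α)·ΔS = 10.4 − (7.9 × 10⁻⁴/1.3 × 10⁻⁴)·(+1.08) = 3.837 °C.
Cooling required: 5.6 − (3.837) = 1.763 °C.

3.8 °C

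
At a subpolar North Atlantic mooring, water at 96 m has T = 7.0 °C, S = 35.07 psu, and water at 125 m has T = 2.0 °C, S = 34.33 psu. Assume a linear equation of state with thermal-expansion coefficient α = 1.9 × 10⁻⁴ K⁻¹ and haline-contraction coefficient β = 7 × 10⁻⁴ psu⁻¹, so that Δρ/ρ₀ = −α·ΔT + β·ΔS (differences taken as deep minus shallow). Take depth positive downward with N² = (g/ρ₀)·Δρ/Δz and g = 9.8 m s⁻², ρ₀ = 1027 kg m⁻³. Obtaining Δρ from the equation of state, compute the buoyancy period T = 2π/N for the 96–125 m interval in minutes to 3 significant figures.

8.67 min

ΔT = -5.0 K, ΔS = -0.74 psu (deep − shallow).
Δρ/ρ₀ = −αΔT + βΔS = 9.50 × 10⁻⁴ − 5.18 × 10⁻⁴ = 4.32 × 10⁻⁴, so Δρ ≈ 0.4437 kg m⁻³.
N² = (g/ρ₀)·Δρ/Δz = g·(Δρ/ρ₀)/Δz = 9.8 × 4.32 × 10⁻⁴ / 29 = 1.4599 × 10⁻⁴ s⁻².
N = √(1.4599 × 10⁻⁴) = 0.012083 rad s⁻¹ → T = 2π/N = 520.00 s = 8.6667 min ≈ 8.67 min.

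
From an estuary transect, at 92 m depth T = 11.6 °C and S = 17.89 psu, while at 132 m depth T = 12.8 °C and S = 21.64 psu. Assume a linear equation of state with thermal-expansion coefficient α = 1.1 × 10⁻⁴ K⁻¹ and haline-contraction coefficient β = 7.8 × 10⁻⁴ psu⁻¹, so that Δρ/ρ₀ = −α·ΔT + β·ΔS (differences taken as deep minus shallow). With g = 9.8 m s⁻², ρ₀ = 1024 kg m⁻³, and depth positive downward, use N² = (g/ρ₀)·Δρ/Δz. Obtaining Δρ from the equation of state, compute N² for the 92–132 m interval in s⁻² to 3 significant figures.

6.84 × 10⁻⁴ s⁻²

ΔT = +1.2 K, ΔS = +3.75 psu (deep − shallow).
Δρ/ρ₀ = −αΔT + βΔS = -1.32 × 10⁻⁴ + 2.925 × 10⁻³ = 2.793 × 10⁻³, so Δρ ≈ 2.860 kg m⁻³.
N² = (g/ρ₀)·Δρ/Δz = g·(Δρ/ρ₀)/Δz = 9.8 × 2.793 × 10⁻³ / 40 = 6.8428 × 10⁻⁴ s⁻² ≈ 6.84 × 10⁻⁴ s⁻².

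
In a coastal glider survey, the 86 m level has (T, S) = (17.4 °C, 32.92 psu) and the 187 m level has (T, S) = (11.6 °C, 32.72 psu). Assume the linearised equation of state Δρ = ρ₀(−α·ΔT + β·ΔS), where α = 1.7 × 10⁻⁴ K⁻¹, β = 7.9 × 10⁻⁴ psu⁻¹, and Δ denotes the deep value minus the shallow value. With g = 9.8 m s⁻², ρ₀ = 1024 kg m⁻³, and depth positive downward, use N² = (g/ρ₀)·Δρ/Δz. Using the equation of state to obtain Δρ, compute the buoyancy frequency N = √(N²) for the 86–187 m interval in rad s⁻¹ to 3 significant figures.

8.96 × 10⁻³ rad s⁻¹

ΔT = -5.8 K, ΔS = -0.20 psu (deep − shallow).
Δρ/ρ₀ = −αΔT + βΔS = 9.86 × 10⁻⁴ − 1.58 × 10⁻⁴ = 8.28 × 10⁻⁴, so Δρ ≈ 0.8479 kg m⁻³.
N² = (g/ρ₀)·Δρ/Δz = g·(Δρ/ρ₀)/Δz = 9.8 × 8.28 × 10⁻⁴ / 101 = 8.0341 × 10⁻⁵ s⁻².
N = √(8.0341 × 10⁻⁵) = 8.9633 × 10⁻³ rad s⁻¹ ≈ 8.96 × 10⁻³ rad s⁻¹.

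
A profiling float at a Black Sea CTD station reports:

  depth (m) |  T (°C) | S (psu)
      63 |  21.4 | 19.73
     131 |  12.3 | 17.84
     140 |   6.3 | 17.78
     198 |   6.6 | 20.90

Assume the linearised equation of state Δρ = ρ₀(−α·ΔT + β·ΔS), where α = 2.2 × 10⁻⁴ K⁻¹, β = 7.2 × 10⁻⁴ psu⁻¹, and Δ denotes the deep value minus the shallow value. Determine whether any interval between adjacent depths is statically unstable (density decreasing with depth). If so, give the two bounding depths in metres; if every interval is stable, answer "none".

Evaluate Δρ/ρ₀ = −αΔT + βΔS across each adjacent pair:
  63–131 m: −αΔT+βΔS = −(2.2 × 10⁻⁴)(-9.1)+(7.2 × 10⁻⁴)(-1.89) = 6.4 × 10⁻⁴ → stable
  131–140 m: −αΔT+βΔS = −(2.2 × 10⁻⁴)(-6.0)+(7.2 × 10⁻⁴)(-0.06) = 1.3 × 10⁻³ → stable
  140–198 m: −αΔT+βΔS = −(2.2 × 10⁻⁴)(+0.3)+(7.2 × 10⁻⁴)(+3.12) = 2.2 × 10⁻³ → stable
Every interval has Δρ > 0: the column is stably stratified throughout.

none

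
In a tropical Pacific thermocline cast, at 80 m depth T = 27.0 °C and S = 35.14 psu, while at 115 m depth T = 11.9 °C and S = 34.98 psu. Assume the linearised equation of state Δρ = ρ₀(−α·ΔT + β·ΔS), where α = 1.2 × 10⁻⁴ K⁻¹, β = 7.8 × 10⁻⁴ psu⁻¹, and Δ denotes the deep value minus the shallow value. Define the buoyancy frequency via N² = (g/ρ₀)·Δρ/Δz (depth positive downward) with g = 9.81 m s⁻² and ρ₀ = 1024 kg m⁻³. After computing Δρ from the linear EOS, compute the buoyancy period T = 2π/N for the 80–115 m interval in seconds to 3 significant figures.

289 s

ΔT = -15.1 K, ΔS = -0.16 psu (deep − shallow).
Δρ/ρ₀ = −αΔT + βΔS = 1.812 × 10⁻³ − 1.248 × 10⁻⁴ = 1.6872 × 10⁻³, so Δρ ≈ 1.728 kg m⁻³.
N² = (g/ρ₀)·Δρ/Δz = g·(Δρ/ρ₀)/Δz = 9.81 × 1.6872 × 10⁻³ / 35 = 4.7290 × 10⁻⁴ s⁻².
N = √(4.7290 × 10⁻⁴) = 0.021746 rad s⁻¹ → T = 2π/N = 288.94 s ≈ 289 s.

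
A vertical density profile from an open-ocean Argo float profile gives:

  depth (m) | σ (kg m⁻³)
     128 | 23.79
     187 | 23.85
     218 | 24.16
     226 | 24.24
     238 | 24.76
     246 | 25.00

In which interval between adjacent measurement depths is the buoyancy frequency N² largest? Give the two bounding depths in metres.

226–238 m

Compute the density gradient over each adjacent pair:
  128–187 m: Δρ/Δz = 0.06/59 = 1.0 × 10⁻³ kg m⁻⁴
  187–218 m: Δρ/Δz = 0.31/31 = 0.010 kg m⁻⁴
  218–226 m: Δρ/Δz = 0.08/8 = 0.010 kg m⁻⁴
  226–238 m: Δρ/Δz = 0.52/12 = 0.043 kg m⁻⁴
  238–246 m: Δρ/Δz = 0.24/8 = 0.030 kg m⁻⁴
The largest gradient is in the 226–238 m interval — the pycnocline.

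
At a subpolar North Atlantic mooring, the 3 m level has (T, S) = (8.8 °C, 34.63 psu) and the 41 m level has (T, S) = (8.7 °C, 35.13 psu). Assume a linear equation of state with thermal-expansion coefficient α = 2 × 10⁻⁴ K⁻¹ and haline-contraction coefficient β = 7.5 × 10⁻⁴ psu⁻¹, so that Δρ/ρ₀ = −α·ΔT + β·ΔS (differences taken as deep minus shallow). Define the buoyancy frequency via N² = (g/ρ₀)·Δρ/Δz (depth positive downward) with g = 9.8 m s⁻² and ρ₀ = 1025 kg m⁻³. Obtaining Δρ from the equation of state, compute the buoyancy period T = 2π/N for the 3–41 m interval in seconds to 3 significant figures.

ΔT = -0.1 K, ΔS = +0.50 psu (deep − shallow).
Δρ/ρ₀ = −αΔT + βΔS = 2.00 × 10⁻⁵ + 3.75 × 10⁻⁴ = 3.95 × 10⁻⁴, so Δρ ≈ 0.4049 kg m⁻³.
N² = (g/ρ₀)·Δρ/Δz = g·(Δρ/ρ₀)/Δz = 9.8 × 3.95 × 10⁻⁴ / 38 = 1.0187 × 10⁻⁴ s⁻².
N = √(1.0187 × 10⁻⁴) = 0.010093 rad s⁻¹ → T = 2π/N = 622.53 s ≈ 623 s.

623 s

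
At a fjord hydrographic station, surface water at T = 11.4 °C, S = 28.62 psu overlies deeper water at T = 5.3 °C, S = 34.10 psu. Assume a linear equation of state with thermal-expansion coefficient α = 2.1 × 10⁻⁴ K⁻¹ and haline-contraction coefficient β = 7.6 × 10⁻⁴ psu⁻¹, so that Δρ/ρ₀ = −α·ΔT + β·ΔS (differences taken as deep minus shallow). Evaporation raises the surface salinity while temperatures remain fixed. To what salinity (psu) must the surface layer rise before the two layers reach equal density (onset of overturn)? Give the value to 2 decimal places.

Neutral buoyancy requires −α(T_deep − T_surf) + β(S_deep − S_surf′) = 0.
S_surf′ = S_deep − (α/β)·ΔT = 34.10 − (2.1 × 10⁻⁴/7.6 × 10⁻⁴)·(-6.1) = 35.7855 psu.
Increase required: 35.7855 − 28.62 = 7.1655 psu.

35.79 psu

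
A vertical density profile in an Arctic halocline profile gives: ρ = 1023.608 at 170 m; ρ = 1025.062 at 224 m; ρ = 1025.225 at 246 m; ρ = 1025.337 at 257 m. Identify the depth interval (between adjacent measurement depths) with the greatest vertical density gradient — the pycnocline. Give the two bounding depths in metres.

170–224 m

Compute the density gradient over each adjacent pair:
  170–224 m: Δρ/Δz = 1.454/54 = 0.027 kg m⁻⁴
  224–246 m: Δρ/Δz = 0.163/22 = 7.4 × 10⁻³ kg m⁻⁴
  246–257 m: Δρ/Δz = 0.112/11 = 0.010 kg m⁻⁴
The largest gradient is in the 170–224 m interval — the pycnocline.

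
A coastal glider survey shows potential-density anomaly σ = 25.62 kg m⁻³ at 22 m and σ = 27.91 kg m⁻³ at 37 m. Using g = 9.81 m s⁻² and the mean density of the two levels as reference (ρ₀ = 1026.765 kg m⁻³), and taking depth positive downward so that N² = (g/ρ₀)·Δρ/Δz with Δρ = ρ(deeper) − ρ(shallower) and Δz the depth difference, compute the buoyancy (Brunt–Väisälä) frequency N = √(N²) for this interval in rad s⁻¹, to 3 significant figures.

Δρ = 1027.91 − 1025.62 = 2.29 kg m⁻³ over Δz = 37 − 22 = 15 m.
N² = (9.81/1026.765) × (2.29/15) = 1.4586 × 10⁻³ s⁻².
N = √(1.4586 × 10⁻³) = 0.038192 rad s⁻¹ ≈ 0.0382 rad s⁻¹.
N² > 0, so the interval is statically stable.

0.0382 rad s⁻¹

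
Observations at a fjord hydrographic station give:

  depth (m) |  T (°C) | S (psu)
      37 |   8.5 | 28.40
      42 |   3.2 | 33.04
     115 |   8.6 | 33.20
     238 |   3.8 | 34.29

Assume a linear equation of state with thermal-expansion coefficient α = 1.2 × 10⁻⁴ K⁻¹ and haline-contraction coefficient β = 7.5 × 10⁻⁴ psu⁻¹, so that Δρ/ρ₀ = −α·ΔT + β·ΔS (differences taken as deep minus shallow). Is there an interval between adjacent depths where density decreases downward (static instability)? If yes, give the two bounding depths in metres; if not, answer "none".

42–115 m

Evaluate Δρ/ρ₀ = −αΔT + βΔS across each adjacent pair:
  37–42 m: −αΔT+βΔS = −(1.2 × 10⁻⁴)(-5.3)+(7.5 × 10⁻⁴)(+4.64) = 4.1 × 10⁻³ → stable
  42–115 m: −αΔT+βΔS = −(1.2 × 10⁻⁴)(+5.4)+(7.5 × 10⁻⁴)(+0.16) = -5.3 × 10⁻⁴ → UNSTABLE
  115–238 m: −αΔT+βΔS = −(1.2 × 10⁻⁴)(-4.8)+(7.5 × 10⁻⁴)(+1.09) = 1.4 × 10⁻³ → stable
The 42–115 m interval has Δρ < 0: lighter water underlies denser water.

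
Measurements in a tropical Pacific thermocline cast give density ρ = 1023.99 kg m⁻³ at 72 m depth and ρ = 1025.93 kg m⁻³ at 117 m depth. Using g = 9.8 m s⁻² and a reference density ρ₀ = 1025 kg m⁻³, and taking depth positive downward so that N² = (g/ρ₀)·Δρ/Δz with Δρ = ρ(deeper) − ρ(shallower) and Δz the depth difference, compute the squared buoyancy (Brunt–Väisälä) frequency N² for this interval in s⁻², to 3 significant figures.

Δρ = 1025.93 − 1023.99 = 1.94 kg m⁻³ over Δz = 117 − 72 = 45 m.
N² = (9.8/1025) × (1.94/45) = 4.1218 × 10⁻⁴ s⁻² ≈ 4.12 × 10⁻⁴ s⁻².
A positive N² confirms static stability across the interval.

4.12 × 10⁻⁴ s⁻²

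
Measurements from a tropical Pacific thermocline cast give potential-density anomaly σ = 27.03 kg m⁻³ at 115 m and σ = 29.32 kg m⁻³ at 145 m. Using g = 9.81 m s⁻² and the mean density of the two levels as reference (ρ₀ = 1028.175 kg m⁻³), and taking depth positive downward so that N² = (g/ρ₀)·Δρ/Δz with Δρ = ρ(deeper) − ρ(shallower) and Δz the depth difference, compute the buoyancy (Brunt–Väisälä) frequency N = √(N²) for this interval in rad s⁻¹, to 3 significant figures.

Δρ = 1029.32 − 1027.03 = 2.29 kg m⁻³ over Δz = 145 − 115 = 30 m.
N² = (9.81/1028.175) × (2.29/30) = 7.2831 × 10⁻⁴ s⁻².
N = √(7.2831 × 10⁻⁴) = 0.026987 rad s⁻¹ ≈ 0.0270 rad s⁻¹.

0.0270 rad s⁻¹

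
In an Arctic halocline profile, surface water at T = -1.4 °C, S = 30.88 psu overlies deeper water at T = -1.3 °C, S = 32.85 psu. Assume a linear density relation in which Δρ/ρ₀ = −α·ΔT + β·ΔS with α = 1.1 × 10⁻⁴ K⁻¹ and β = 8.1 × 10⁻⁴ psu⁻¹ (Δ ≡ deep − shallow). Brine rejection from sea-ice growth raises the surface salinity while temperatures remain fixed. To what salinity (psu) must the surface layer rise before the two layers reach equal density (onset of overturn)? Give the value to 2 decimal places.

32.84 psu

Neutral buoyancy requires −α(T_deep − T_surf) + β(S_deep − S_surf′) = 0.
S_surf′ = S_deep − (α/β)·ΔT = 32.85 − (1.1 × 10⁻⁴/8.1 × 10⁻⁴)·(+0.1) = 32.8364 psu.
Increase required: 32.8364 − 30.88 = 1.9564 psu.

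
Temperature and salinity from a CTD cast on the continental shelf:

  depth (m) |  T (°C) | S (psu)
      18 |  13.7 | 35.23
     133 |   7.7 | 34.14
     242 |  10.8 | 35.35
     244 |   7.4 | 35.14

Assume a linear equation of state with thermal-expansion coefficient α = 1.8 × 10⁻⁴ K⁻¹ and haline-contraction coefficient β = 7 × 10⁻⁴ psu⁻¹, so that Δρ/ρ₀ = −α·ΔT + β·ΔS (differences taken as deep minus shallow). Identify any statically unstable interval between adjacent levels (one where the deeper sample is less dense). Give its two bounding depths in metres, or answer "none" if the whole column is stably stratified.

none

Evaluate Δρ/ρ₀ = −αΔT + βΔS across each adjacent pair:
  18–133 m: −αΔT+βΔS = −(1.8 × 10⁻⁴)(-6.0)+(7 × 10⁻⁴)(-1.09) = 3.2 × 10⁻⁴ → stable
  133–242 m: −αΔT+βΔS = −(1.8 × 10⁻⁴)(+3.1)+(7 × 10⁻⁴)(+1.21) = 2.9 × 10⁻⁴ → stable
  242–244 m: −αΔT+βΔS = −(1.8 × 10⁻⁴)(-3.4)+(7 × 10⁻⁴)(-0.21) = 4.7 × 10⁻⁴ → stable
Every interval has Δρ > 0: the column is stably stratified throughout.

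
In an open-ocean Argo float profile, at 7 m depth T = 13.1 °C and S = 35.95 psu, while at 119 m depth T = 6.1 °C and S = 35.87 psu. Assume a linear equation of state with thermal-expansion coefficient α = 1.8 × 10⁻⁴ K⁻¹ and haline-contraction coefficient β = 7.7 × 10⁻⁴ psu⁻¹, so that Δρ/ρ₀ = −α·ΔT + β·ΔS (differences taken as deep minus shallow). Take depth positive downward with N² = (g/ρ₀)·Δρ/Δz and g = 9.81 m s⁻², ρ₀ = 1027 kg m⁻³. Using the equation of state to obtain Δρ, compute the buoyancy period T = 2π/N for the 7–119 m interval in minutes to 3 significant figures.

10.2 min

ΔT = -7.0 K, ΔS = -0.08 psu (deep − shallow).
Δρ/ρ₀ = −αΔT + βΔS = 1.26 × 10⁻³ − 6.16 × 10⁻⁵ = 1.1984 × 10⁻³, so Δρ ≈ 1.231 kg m⁻³.
N² = (g/ρ₀)·Δρ/Δz = g·(Δρ/ρ₀)/Δz = 9.81 × 1.1984 × 10⁻³ / 112 = 1.0497 × 10⁻⁴ s⁻².
N = √(1.0497 × 10⁻⁴) = 0.010245 rad s⁻¹ → T = 2π/N = 613.29 s = 10.221 min ≈ 10.2 min.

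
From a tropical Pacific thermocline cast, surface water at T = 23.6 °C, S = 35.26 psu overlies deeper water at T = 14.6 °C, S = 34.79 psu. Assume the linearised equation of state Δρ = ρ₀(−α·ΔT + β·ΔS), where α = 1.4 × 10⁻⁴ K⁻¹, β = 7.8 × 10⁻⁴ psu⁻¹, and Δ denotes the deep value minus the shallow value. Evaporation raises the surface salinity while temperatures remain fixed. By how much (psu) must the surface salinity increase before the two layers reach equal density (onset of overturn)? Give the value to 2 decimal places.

Neutral buoyancy requires −α(T_deep − T_surf) + β(S_deep − S_surf′) = 0.
S_surf′ = S_deep − (α/β)·ΔT = 34.79 − (1.4 × 10⁻⁴/7.8 × 10⁻⁴)·(-9.0) = 36.4054 psu.
Increase required: 36.4054 − 35.26 = 1.1454 psu.

1.15 psu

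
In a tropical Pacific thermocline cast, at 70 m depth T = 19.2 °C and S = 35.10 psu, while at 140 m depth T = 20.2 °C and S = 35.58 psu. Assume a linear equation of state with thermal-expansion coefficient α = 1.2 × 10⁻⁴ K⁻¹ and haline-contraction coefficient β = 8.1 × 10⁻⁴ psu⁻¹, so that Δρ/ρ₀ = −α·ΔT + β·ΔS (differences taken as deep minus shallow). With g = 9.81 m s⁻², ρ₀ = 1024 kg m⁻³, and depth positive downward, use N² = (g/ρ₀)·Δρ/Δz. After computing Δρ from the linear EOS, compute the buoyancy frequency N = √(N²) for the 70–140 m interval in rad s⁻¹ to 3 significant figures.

6.14 × 10⁻³ rad s⁻¹

ΔT = +1.0 K, ΔS = +0.48 psu (deep − shallow).
Δρ/ρ₀ = −αΔT + βΔS = -1.20 × 10⁻⁴ + 3.888 × 10⁻⁴ = 2.688 × 10⁻⁴, so Δρ ≈ 0.2753 kg m⁻³.
N² = (g/ρ₀)·Δρ/Δz = g·(Δρ/ρ₀)/Δz = 9.81 × 2.688 × 10⁻⁴ / 70 = 3.7670 × 10⁻⁵ s⁻².
N = √(3.7670 × 10⁻⁵) = 6.1376 × 10⁻³ rad s⁻¹ ≈ 6.14 × 10⁻³ rad s⁻¹.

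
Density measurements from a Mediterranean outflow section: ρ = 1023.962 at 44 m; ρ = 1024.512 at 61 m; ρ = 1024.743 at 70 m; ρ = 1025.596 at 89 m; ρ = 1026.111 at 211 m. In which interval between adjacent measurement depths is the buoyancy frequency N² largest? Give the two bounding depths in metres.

70–89 m

Compute the density gradient over each adjacent pair:
  44–61 m: Δρ/Δz = 0.550/17 = 0.032 kg m⁻⁴
  61–70 m: Δρ/Δz = 0.231/9 = 0.026 kg m⁻⁴
  70–89 m: Δρ/Δz = 0.853/19 = 0.045 kg m⁻⁴
  89–211 m: Δρ/Δz = 0.515/122 = 4.2 × 10⁻³ kg m⁻⁴
The largest gradient is in the 70–89 m interval — the pycnocline.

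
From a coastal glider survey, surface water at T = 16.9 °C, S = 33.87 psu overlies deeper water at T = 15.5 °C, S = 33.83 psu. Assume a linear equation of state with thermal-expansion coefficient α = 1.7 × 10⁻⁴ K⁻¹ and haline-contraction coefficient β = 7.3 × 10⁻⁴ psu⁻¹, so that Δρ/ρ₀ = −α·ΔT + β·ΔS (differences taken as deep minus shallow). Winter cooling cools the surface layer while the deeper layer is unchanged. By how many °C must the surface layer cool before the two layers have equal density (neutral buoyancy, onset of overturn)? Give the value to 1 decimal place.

1.2 °C

Neutral buoyancy requires Δρ = 0, i.e. −α(T_deep − T_surf′) + β(S_deep − S_surf) = 0.
T_surf′ = T_deep − (β/α)·ΔS = 15.5 − (7.3 × 10⁻⁴/1.7 × 10⁻⁴)·(-0.04) = 15.672 °C.
Cooling required: 16.9 − (15.672) = 1.228 °C.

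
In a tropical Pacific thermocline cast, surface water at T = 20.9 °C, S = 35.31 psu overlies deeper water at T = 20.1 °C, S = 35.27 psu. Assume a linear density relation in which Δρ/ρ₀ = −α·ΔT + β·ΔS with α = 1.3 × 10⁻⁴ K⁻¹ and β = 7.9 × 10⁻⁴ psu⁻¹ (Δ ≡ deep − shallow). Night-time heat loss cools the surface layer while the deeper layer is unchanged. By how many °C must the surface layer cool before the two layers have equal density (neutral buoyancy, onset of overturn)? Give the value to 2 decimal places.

0.56 °C

Neutral buoyancy requires Δρ = 0, i.e. −α(T_deep − T_surf′) + β(S_deep − S_surf) = 0.
T_surf′ = T_deep − (β/α)·ΔS = 20.1 − (7.9 × 10⁻⁴/1.3 × 10⁻⁴)·(-0.04) = 20.3431 °C.
Cooling required: 20.9 − (20.3431) = 0.5569 °C.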